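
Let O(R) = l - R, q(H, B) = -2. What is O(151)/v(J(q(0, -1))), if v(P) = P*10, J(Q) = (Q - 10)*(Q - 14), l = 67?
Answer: -7/160 ≈ -0.043750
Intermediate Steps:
J(Q) = (-14 + Q)*(-10 + Q) (J(Q) = (-10 + Q)*(-14 + Q) = (-14 + Q)*(-10 + Q))
O(R) = 67 - R
v(P) = 10*P
O(151)/v(J(q(0, -1))) = (67 - 1*151)/((10*(140 + (-2)**2 - 24*(-2)))) = (67 - 151)/((10*(140 + 4 + 48))) = -84/(10*192) = -84/1920 = -84*1/1920 = -7/160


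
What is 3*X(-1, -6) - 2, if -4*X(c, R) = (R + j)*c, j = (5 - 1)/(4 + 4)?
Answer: -49/8 ≈ -6.1250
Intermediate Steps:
j = ½ (j = 4/8 = 4*(⅛) = ½ ≈ 0.50000)
X(c, R) = -c*(½ + R)/4 (X(c, R) = -(R + ½)*c/4 = -(½ + R)*c/4 = -c*(½ + R)/4)
3*X(-1, -6) - 2 = 3*(-⅛*(-1)*(1 + 2*(-6))) - 2 = 3*(-⅛*(-1)*(1 - 12)) - 2 = 3*(-⅛*(-1)*(-11)) - 2 = 3*(-11/8) - 2 = -33/8 - 2 = -49/8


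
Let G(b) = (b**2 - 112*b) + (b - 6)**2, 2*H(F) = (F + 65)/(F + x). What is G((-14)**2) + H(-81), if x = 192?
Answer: 5834596/111 ≈ 52564.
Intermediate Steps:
H(F) = (65 + F)/(2*(192 + F)) (H(F) = ((F + 65)/(F + 192))/2 = ((65 + F)/(192 + F))/2 = (65 + F)/(2*(192 + F)))
G(b) = b**2 + (-6 + b)**2 - 112*b (G(b) = (b**2 - 112*b) + (-6 + b)**2 = b**2 + (-6 + b)**2 - 112*b)
G((-14)**2) + H(-81) = (36 - 124*(-14)**2 + 2*((-14)**2)**2) + (65 - 81)/(2*(192 - 81)) = (36 - 124*196 + 2*196**2) + (1/2)*(-16)/111 = (36 - 24304 + 2*38416) + (1/2)*(1/111)*(-16) = (36 - 24304 + 76832) - 8/111 = 52564 - 8/111 = 5834596/111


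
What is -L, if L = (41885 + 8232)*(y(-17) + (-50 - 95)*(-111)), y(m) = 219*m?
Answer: -620047524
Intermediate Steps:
L = 620047524 (L = (41885 + 8232)*(219*(-17) + (-50 - 95)*(-111)) = 50117*(-3723 - 145*(-111)) = 50117*(-3723 + 16095) = 50117*12372 = 620047524)
-L = -1*620047524 = -620047524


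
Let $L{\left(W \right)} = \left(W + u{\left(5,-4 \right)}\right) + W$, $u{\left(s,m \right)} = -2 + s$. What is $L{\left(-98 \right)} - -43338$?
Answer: $43145$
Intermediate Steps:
$L{\left(W \right)} = 3 + 2 W$ ($L{\left(W \right)} = \left(W + \left(-2 + 5\right)\right) + W = \left(W + 3\right) + W = \left(3 + W\right) + W = 3 + 2 W$)
$L{\left(-98 \right)} - -43338 = \left(3 + 2 \left(-98\right)\right) - -43338 = \left(3 - 196\right) + 43338 = -193 + 43338 = 43145$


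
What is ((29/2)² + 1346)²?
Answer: 38750625/16 ≈ 2.4219e+6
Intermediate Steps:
((29/2)² + 1346)² = (841/4 + 1346)² = (6225/4)² = 38750625/16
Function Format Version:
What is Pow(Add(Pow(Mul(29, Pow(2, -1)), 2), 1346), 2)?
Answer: Rational(38750625, 16) ≈ 2.4219e+6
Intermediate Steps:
Pow(Add(Pow(Mul(29, Pow(2, -1)), 2), 1346), 2) = Pow(Add(Pow(Mul(29, Rational(1, 2)), 2), 1346), 2) = Pow(Add(Pow(Rational(29, 2), 2), 1346), 2) = Pow(Add(Rational(841, 4), 1346), 2) = Pow(Rational(6225, 4), 2) = Rational(38750625, 16)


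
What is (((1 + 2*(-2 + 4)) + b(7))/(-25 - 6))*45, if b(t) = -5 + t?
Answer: -315/31 ≈ -10.161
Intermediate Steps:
(((1 + 2*(-2 + 4)) + b(7))/(-25 - 6))*45 = (((1 + 2*(-2 + 4)) + (-5 + 7))/(-25 - 6))*45 = (((1 + 2*2) + 2)/(-31))*45 = (((1 + 4) + 2)*(-1/31))*45 = ((5 + 2)*(-1/31))*45 = (7*(-1/31))*45 = -7/31*45 = -315/31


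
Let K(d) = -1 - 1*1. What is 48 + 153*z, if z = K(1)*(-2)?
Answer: 660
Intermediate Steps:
K(d) = -2 (K(d) = -1 - 1 = -2)
z = 4 (z = -2*(-2) = 4)
48 + 153*z = 48 + 153*4 = 48 + 612 = 660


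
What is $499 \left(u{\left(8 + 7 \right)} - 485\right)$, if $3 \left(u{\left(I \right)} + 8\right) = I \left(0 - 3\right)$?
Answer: $-253492$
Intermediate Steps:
$u{\left(I \right)} = -8 - I$ ($u{\left(I \right)} = -8 + \frac{I \left(0 - 3\right)}{3} = -8 + \frac{I \left(-3\right)}{3} = -8 + \frac{\left(-3\right) I}{3} = -8 - I$)
$499 \left(u{\left(8 + 7 \right)} - 485\right) = 499 \left(\left(-8 - \left(8 + 7\right)\right) - 485\right) = 499 \left(\left(-8 - 15\right) - 485\right) = 499 \left(-23 - 485\right) = 499 \left(-508\right) = -253492$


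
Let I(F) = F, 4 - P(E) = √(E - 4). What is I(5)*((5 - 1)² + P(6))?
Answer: 100 - 5*√2 ≈ 92.929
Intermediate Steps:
P(E) = 4 - √(-4 + E) (P(E) = 4 - √(E - 4) = 4 - √(-4 + E))
I(5)*((5 - 1)² + P(6)) = 5*((5 - 1)² + (4 - √(-4 + 6))) = 5*(4² + (4 - √2)) = 5*(16 + (4 - √2)) = 5*(20 - √2) = 100 - 5*√2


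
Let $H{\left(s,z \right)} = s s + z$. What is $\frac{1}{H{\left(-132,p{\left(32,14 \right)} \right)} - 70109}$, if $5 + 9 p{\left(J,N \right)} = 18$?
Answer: $- \frac{9}{474152} \approx -1.8981 \cdot 10^{-5}$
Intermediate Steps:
$p{\left(J,N \right)} = \frac{13}{9}$ ($p{\left(J,N \right)} = - \frac{5}{9} + \frac{1}{9} \cdot 18 = - \frac{5}{9} + 2 = \frac{13}{9}$)
$H{\left(s,z \right)} = z + s^{2}$ ($H{\left(s,z \right)} = s^{2} + z = z + s^{2}$)
$\frac{1}{H{\left(-132,p{\left(32,14 \right)} \right)} - 70109} = \frac{1}{\left(\frac{13}{9} + \left(-132\right)^{2}\right) - 70109} = \frac{1}{\left(\frac{13}{9} + 17424\right) - 70109} = \frac{1}{\frac{156829}{9} - 70109} = \frac{1}{- \frac{474152}{9}} = - \frac{9}{474152}$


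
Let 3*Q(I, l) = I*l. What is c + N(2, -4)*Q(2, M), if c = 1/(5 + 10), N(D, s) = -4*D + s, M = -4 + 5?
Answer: -119/15 ≈ -7.9333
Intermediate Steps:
M = 1
N(D, s) = s - 4*D
Q(I, l) = I*l/3 (Q(I, l) = (I*l)/3 = I*l/3)
c = 1/15 ≈ 0.066667
c + N(2, -4)*Q(2, M) = 1/15 + (-4 - 4*2)*((1/3)*2*1) = 1/15 + (-4 - 8)*(2/3) = 1/15 - 12*2/3 = 1/15 - 8 = -119/15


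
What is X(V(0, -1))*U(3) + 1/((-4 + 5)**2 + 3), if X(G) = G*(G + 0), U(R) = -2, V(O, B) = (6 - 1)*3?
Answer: -1799/4 ≈ -449.75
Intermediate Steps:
V(O, B) = 15 (V(O, B) = 5*3 = 15)
X(G) = G**2 (X(G) = G*G = G**2)
X(V(0, -1))*U(3) + 1/((-4 + 5)**2 + 3) = 15**2*(-2) + 1/((-4 + 5)**2 + 3) = 225*(-2) + 1/(1**2 + 3) = -450 + 1/(1 + 3) = -450 + 1/4 = -1799/4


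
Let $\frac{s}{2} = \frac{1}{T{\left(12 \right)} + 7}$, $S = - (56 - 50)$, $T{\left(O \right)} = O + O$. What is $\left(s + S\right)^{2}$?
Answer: $\frac{33856}{961} \approx 35.23$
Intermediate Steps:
$T{\left(O \right)} = 2 O$
$S = -6$ ($S = - (56 - 50) = \left(-1\right) 6 = -6$)
$s = \frac{2}{31}$ ($s = \frac{2}{2 \cdot 12 + 7} = \frac{2}{24 + 7} = \frac{2}{31} \approx 0.064516$)
$\left(s + S\right)^{2} = \left(\frac{2}{31} - 6\right)^{2} = \left(- \frac{184}{31}\right)^{2} = \frac{33856}{961}$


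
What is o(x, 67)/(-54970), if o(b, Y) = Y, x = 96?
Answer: -67/54970 ≈ -0.0012188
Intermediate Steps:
o(x, 67)/(-54970) = 67/(-54970) = 67*(-1/54970) = -67/54970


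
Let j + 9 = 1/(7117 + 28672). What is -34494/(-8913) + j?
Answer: -545457178/106329119 ≈ -5.1299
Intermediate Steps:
j = -322100/35789 (j = -9 + 1/(7117 + 28672) = -9 + 1/35789 = -322100/35789 ≈ -9.0000)
-34494/(-8913) + j = -34494/(-8913) - 322100/35789 = -34494*(-1/8913) - 322100/35789 = 11498/2971 - 322100/35789 = -545457178/106329119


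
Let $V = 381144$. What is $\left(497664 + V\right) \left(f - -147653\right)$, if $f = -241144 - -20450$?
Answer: $-64189015128$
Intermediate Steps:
$f = -220694$ ($f = -241144 + 20450 = -220694$)
$\left(497664 + V\right) \left(f - -147653\right) = \left(497664 + 381144\right) \left(-220694 - -147653\right) = 878808 \left(-220694 + 147653\right) = 878808 \left(-73041\right) = -64189015128$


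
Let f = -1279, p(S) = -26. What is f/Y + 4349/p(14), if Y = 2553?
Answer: -11136251/66378 ≈ -167.77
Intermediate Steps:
f/Y + 4349/p(14) = -1279/2553 + 4349/(-26) = -1279*1/2553 + 4349*(-1/26) = -1279/2553 - 4349/26 = -11136251/66378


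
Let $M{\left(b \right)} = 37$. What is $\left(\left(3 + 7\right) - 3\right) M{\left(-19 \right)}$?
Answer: $259$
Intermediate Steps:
$\left(\left(3 + 7\right) - 3\right) M{\left(-19 \right)} = \left(\left(3 + 7\right) - 3\right) 37 = \left(10 - 3\right) 37 = 7 \cdot 37 = 259$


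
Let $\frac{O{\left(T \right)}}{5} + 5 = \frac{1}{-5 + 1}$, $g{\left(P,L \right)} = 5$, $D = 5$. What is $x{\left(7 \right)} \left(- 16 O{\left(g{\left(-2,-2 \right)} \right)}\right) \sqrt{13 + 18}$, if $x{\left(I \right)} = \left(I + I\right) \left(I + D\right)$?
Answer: $70560 \sqrt{31} \approx 3.9286 \cdot 10^{5}$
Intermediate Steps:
$x{\left(I \right)} = 2 I \left(5 + I\right)$ ($x{\left(I \right)} = \left(I + I\right) \left(I + 5\right) = 2 I \left(5 + I\right)$)
$O{\left(T \right)} = - \frac{105}{4}$ ($O{\left(T \right)} = -25 + \frac{5}{-5 + 1} = -25 + \frac{5}{-4} = -25 + 5 \left(- \frac{1}{4}\right) = -25 - \frac{5}{4} = - \frac{105}{4}$)
$x{\left(7 \right)} \left(- 16 O{\left(g{\left(-2,-2 \right)} \right)}\right) \sqrt{13 + 18} = 2 \cdot 7 \left(5 + 7\right) \left(\left(-16\right) \left(- \frac{105}{4}\right)\right) \sqrt{13 + 18} = 2 \cdot 7 \cdot 12 \cdot 420 \sqrt{31} = 168 \cdot 420 \sqrt{31} = 70560 \sqrt{31}$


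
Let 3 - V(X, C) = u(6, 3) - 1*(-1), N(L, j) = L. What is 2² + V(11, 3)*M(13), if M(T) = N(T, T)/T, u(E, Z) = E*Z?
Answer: -12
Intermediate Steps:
V(X, C) = -16 (V(X, C) = 3 - (6*3 - 1*(-1)) = 3 - (18 + 1) = 3 - 1*19 = 3 - 19 = -16)
M(T) = 1 (M(T) = T/T = 1)
2² + V(11, 3)*M(13) = 2² - 16*1 = 4 - 16 = -12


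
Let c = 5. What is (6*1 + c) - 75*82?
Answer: -6139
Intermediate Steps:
(6*1 + c) - 75*82 = (6*1 + 5) - 75*82 = (6 + 5) - 6150 = 11 - 6150 = -6139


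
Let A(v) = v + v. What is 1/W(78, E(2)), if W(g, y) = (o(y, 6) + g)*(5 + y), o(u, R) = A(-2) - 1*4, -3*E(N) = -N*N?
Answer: 3/1330 ≈ 0.0022556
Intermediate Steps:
A(v) = 2*v
E(N) = N²/3 (E(N) = -(-1)*N*N/3 = -(-1)*N²/3 = N²/3)
o(u, R) = -8 (o(u, R) = 2*(-2) - 1*4 = -4 - 4 = -8)
W(g, y) = (-8 + g)*(5 + y)
1/W(78, E(2)) = 1/(-40 - 8*2²/3 + 5*78 + 78*((⅓)*2²)) = 1/(-40 - 8*4/3 + 390 + 78*((⅓)*4)) = 1/(-40 - 8*4/3 + 390 + 78*(4/3)) = 1/(-40 - 32/3 + 390 + 104) = 1/(1330/3) = 3/1330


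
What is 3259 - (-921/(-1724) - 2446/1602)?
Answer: 4501802047/1380924 ≈ 3260.0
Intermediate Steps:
3259 - (-921/(-1724) - 2446/1602) = 3259 - (-921*(-1/1724) - 2446*1/1602) = 3259 - (921/1724 - 1223/801) = 3259 - 1*(-1370731/1380924) = 3259 + 1370731/1380924 = 4501802047/1380924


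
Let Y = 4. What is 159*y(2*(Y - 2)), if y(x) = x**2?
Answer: 2544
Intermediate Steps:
159*y(2*(Y - 2)) = 159*(2*(4 - 2))**2 = 159*(2*2)**2 = 159*4**2 = 159*16 = 2544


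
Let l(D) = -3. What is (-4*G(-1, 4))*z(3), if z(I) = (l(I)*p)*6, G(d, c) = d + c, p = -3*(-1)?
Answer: 648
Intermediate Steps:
p = 3
G(d, c) = c + d
z(I) = -54 (z(I) = -3*3*6 = -9*6 = -54)
(-4*G(-1, 4))*z(3) = -4*(4 - 1)*(-54) = -4*3*(-54) = -12*(-54) = 648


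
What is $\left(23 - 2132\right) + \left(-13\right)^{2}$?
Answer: $-1940$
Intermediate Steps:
$\left(23 - 2132\right) + \left(-13\right)^{2} = \left(23 - 2132\right) + 169 = -2109 + 169 = -1940$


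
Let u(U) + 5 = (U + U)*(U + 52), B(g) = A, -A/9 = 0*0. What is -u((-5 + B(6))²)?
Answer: -3845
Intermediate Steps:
A = 0 (A = -0*0 = -9*0 = 0)
B(g) = 0
u(U) = -5 + 2*U*(52 + U) (u(U) = -5 + (U + U)*(U + 52) = -5 + (2*U)*(52 + U) = -5 + 2*U*(52 + U))
-u((-5 + B(6))²) = -(-5 + 2*((-5 + 0)²)² + 104*(-5 + 0)²) = -(-5 + 2*((-5)²)² + 104*(-5)²) = -(-5 + 2*25² + 104*25) = -(-5 + 2*625 + 2600) = -(-5 + 1250 + 2600) = -1*3845 = -3845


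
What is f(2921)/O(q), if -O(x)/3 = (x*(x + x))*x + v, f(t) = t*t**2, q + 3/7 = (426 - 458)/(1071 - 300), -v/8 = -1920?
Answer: -1305962391165647340951/2414585542536974 ≈ -5.4086e+5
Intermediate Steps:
v = 15360 (v = -8*(-1920) = 15360)
q = -2537/5397 (q = -3/7 + (426 - 458)/(1071 - 300) = -3/7 - 32/771 = -2537/5397 ≈ -0.47008)
f(t) = t**3
O(x) = -46080 - 6*x**3 (O(x) = -3*((x*(x + x))*x + 15360) = -3*((x*(2*x))*x + 15360) = -3*((2*x**2)*x + 15360) = -3*(2*x**3 + 15360) = -3*(15360 + 2*x**3) = -46080 - 6*x**3)
f(2921)/O(q) = 2921**3/(-46080 - 6*(-2537/5397)**3) = 24922675961/(-46080 - 6*(-16329068153/157201705773)) = 24922675961/(-46080 + 32658136306/52400568591) = 24922675961/(-2414585542536974/52400568591) = 24922675961*(-52400568591/2414585542536974) = -1305962391165647340951/2414585542536974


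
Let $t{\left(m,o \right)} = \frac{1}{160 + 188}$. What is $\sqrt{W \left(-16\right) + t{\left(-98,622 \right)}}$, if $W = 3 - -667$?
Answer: $\frac{i \sqrt{324558633}}{174} \approx 103.54 i$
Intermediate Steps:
$t{\left(m,o \right)} = \frac{1}{348}$
$W = 670$ ($W = 3 + 667 = 670$)
$\sqrt{W \left(-16\right) + t{\left(-98,622 \right)}} = \sqrt{670 \left(-16\right) + \frac{1}{348}} = \sqrt{-10720 + \frac{1}{348}} = \sqrt{- \frac{3730559}{348}} = \frac{i \sqrt{324558633}}{174}$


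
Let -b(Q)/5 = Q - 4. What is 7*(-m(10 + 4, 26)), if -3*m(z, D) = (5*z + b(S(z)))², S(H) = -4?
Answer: 84700/3 ≈ 28233.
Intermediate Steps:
b(Q) = 20 - 5*Q (b(Q) = -5*(Q - 4) = -5*(-4 + Q) = 20 - 5*Q)
m(z, D) = -(40 + 5*z)²/3 (m(z, D) = -(5*z + (20 - 5*(-4)))²/3 = -(5*z + (20 + 20))²/3 = -(5*z + 40)²/3 = -(40 + 5*z)²/3)
7*(-m(10 + 4, 26)) = 7*(-(-25)*(8 + (10 + 4))²/3) = 7*(-(-25)*(8 + 14)²/3) = 7*(-(-25)*22²/3) = 7*(-(-25)*484/3) = 7*(-1*(-12100/3)) = 7*(12100/3) = 84700/3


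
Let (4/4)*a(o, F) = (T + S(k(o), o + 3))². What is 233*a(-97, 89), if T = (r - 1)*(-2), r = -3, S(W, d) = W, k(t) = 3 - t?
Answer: 2717712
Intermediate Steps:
T = 8 (T = (-3 - 1)*(-2) = -4*(-2) = 8)
a(o, F) = (11 - o)² (a(o, F) = (8 + (3 - o))² = (11 - o)²)
233*a(-97, 89) = 233*(-11 - 97)² = 233*(-108)² = 233*11664 = 2717712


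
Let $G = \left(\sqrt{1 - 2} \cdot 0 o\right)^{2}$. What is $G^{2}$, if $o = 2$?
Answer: $0$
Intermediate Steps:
$G = 0$ ($G = \left(\sqrt{1 - 2} \cdot 0 \cdot 2\right)^{2} = \left(\sqrt{-1} \cdot 0 \cdot 2\right)^{2} = \left(i 0 \cdot 2\right)^{2} = \left(0 \cdot 2\right)^{2} = 0^{2} = 0$)
$G^{2} = 0^{2} = 0$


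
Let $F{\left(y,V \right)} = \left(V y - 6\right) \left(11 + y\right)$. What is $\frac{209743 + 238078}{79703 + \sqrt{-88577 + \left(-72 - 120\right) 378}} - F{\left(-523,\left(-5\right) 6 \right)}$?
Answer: $\frac{51013773837244459}{6352729362} - \frac{447821 i \sqrt{161153}}{6352729362} \approx 8.0302 \cdot 10^{6} - 0.028298 i$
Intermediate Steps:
$F{\left(y,V \right)} = \left(-6 + V y\right) \left(11 + y\right)$
$\frac{209743 + 238078}{79703 + \sqrt{-88577 + \left(-72 - 120\right) 378}} - F{\left(-523,\left(-5\right) 6 \right)} = \frac{209743 + 238078}{79703 + \sqrt{-88577 + \left(-72 - 120\right) 378}} - \left(-66 - -3138 + \left(-5\right) 6 \left(-523\right)^{2} + 11 \left(\left(-5\right) 6\right) \left(-523\right)\right) = \frac{447821}{79703 + \sqrt{-88577 - 72576}} - \left(-66 + 3138 - 8205870 + 11 \left(-30\right) \left(-523\right)\right) = \frac{447821}{79703 + \sqrt{-88577 - 72576}} - \left(-66 + 3138 - 8205870 + 172590\right) = \frac{447821}{79703 + \sqrt{-161153}} - -8030208 = \frac{447821}{79703 + i \sqrt{161153}} + 8030208 = 8030208 + \frac{447821}{79703 + i \sqrt{161153}}$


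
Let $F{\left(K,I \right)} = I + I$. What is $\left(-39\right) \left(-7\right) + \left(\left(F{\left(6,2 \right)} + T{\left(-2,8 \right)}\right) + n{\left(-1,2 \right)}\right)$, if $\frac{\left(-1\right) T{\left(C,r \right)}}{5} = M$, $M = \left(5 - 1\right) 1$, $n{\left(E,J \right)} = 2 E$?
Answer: $255$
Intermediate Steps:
$F{\left(K,I \right)} = 2 I$
$M = 4$ ($M = 4 \cdot 1 = 4$)
$T{\left(C,r \right)} = -20$ ($T{\left(C,r \right)} = \left(-5\right) 4 = -20$)
$\left(-39\right) \left(-7\right) + \left(\left(F{\left(6,2 \right)} + T{\left(-2,8 \right)}\right) + n{\left(-1,2 \right)}\right) = \left(-39\right) \left(-7\right) + \left(\left(2 \cdot 2 - 20\right) + 2 \left(-1\right)\right) = 273 + \left(\left(4 - 20\right) - 2\right) = 273 - 18 = 255$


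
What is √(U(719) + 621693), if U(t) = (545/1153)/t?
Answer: 2*√106815033716057443/829007 ≈ 788.47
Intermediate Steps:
U(t) = 545/(1153*t) (U(t) = (545*(1/1153))/t = 545/(1153*t))
√(U(719) + 621693) = √((545/1153)/719 + 621693) = √((545/1153)*(1/719) + 621693) = √(545/829007 + 621693) = √(515387849396/829007) = 2*√106815033716057443/829007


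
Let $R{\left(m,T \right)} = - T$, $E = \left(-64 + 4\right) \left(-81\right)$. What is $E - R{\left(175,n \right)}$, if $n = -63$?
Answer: $4797$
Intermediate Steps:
$E = 4860$ ($E = \left(-60\right) \left(-81\right) = 4860$)
$E - R{\left(175,n \right)} = 4860 - \left(-1\right) \left(-63\right) = 4860 - 63 = 4797$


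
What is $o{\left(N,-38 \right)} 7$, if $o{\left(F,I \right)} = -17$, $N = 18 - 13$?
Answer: $-119$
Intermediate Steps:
$N = 5$ ($N = 18 - 13 = 5$)
$o{\left(N,-38 \right)} 7 = \left(-17\right) 7 = -119$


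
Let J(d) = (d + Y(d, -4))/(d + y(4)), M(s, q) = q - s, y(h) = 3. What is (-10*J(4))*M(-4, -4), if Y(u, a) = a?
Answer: 0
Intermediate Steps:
J(d) = (-4 + d)/(3 + d) (J(d) = (d - 4)/(d + 3) = (-4 + d)/(3 + d))
(-10*J(4))*M(-4, -4) = (-10*(-4 + 4)/(3 + 4))*(-4 - 1*(-4)) = (-10*0/7)*(-4 + 4) = -10*0/7*0 = -10*0*0 = 0*0 = 0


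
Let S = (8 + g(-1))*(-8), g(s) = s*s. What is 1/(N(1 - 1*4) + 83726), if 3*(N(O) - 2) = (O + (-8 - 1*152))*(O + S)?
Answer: 1/87803 ≈ 1.1389e-5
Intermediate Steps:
g(s) = s²
S = -72 (S = (8 + (-1)²)*(-8) = (8 + 1)*(-8) = 9*(-8) = -72)
N(O) = 2 + (-160 + O)*(-72 + O)/3 (N(O) = 2 + ((O + (-8 - 1*152))*(O - 72))/3 = 2 + ((O + (-8 - 152))*(-72 + O))/3 = 2 + ((O - 160)*(-72 + O))/3 = 2 + ((-160 + O)*(-72 + O))/3 = 2 + (-160 + O)*(-72 + O)/3)
1/(N(1 - 1*4) + 83726) = 1/((3842 - 232*(1 - 1*4)/3 + (1 - 1*4)²/3) + 83726) = 1/((3842 - 232*(1 - 4)/3 + (1 - 4)²/3) + 83726) = 1/((3842 - 232/3*(-3) + (⅓)*(-3)²) + 83726) = 1/((3842 + 232 + (⅓)*9) + 83726) = 1/((3842 + 232 + 3) + 83726) = 1/(4077 + 83726) = 1/87803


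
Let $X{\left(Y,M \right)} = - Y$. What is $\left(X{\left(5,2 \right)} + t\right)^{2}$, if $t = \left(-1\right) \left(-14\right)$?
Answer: $81$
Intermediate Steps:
$t = 14$
$\left(X{\left(5,2 \right)} + t\right)^{2} = \left(\left(-1\right) 5 + 14\right)^{2} = \left(-5 + 14\right)^{2} = 9^{2} = 81$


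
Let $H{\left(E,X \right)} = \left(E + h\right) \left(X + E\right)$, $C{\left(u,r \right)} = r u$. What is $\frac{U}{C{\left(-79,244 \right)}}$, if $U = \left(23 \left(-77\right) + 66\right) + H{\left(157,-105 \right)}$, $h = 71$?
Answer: $- \frac{10151}{19276} \approx -0.52661$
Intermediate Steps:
$H{\left(E,X \right)} = \left(71 + E\right) \left(E + X\right)$ ($H{\left(E,X \right)} = \left(E + 71\right) \left(X + E\right) = \left(71 + E\right) \left(E + X\right)$)
$U = 10151$ ($U = \left(23 \left(-77\right) + 66\right) + \left(157^{2} + 71 \cdot 157 + 71 \left(-105\right) + 157 \left(-105\right)\right) = \left(-1771 + 66\right) + \left(24649 + 11147 - 7455 - 16485\right) = -1705 + 11856 = 10151$)
$\frac{U}{C{\left(-79,244 \right)}} = \frac{10151}{244 \left(-79\right)} = \frac{10151}{-19276} = 10151 \left(- \frac{1}{19276}\right) = - \frac{10151}{19276}$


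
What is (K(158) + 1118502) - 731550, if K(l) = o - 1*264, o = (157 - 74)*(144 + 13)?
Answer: 399719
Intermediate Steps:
o = 13031 (o = 83*157 = 13031)
K(l) = 12767 (K(l) = 13031 - 1*264 = 13031 - 264 = 12767)
(K(158) + 1118502) - 731550 = (12767 + 1118502) - 731550 = 1131269 - 731550 = 399719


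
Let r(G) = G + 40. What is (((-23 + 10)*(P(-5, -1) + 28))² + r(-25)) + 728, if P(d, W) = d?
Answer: 90144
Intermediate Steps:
r(G) = 40 + G
(((-23 + 10)*(P(-5, -1) + 28))² + r(-25)) + 728 = (((-23 + 10)*(-5 + 28))² + (40 - 25)) + 728 = ((-13*23)² + 15) + 728 = ((-299)² + 15) + 728 = (89401 + 15) + 728 = 89416 + 728 = 90144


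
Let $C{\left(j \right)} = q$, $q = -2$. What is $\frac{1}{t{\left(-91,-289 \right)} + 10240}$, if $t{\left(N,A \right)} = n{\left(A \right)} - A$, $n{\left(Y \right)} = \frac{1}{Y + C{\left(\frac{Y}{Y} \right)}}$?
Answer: $\frac{291}{3063938} \approx 9.4976 \cdot 10^{-5}$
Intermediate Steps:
$C{\left(j \right)} = -2$
$n{\left(Y \right)} = \frac{1}{-2 + Y}$ ($n{\left(Y \right)} = \frac{1}{Y - 2} = \frac{1}{-2 + Y}$)
$t{\left(N,A \right)} = \frac{1}{-2 + A} - A$
$\frac{1}{t{\left(-91,-289 \right)} + 10240} = \frac{1}{\frac{1 - - 289 \left(-2 - 289\right)}{-2 - 289} + 10240} = \frac{1}{\frac{1 - \left(-289\right) \left(-291\right)}{-291} + 10240} = \frac{1}{- \frac{1 - 84099}{291} + 10240} = \frac{1}{\left(- \frac{1}{291}\right) \left(-84098\right) + 10240} = \frac{1}{\frac{84098}{291} + 10240} = \frac{1}{\frac{3063938}{291}} = \frac{291}{3063938}$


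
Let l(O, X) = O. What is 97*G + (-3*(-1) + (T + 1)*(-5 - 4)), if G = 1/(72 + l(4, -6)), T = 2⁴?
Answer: -11303/76 ≈ -148.72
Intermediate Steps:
T = 16
G = 1/76 (G = 1/(72 + 4) = 1/76 ≈ 0.013158)
97*G + (-3*(-1) + (T + 1)*(-5 - 4)) = 97*(1/76) + (-3*(-1) + (16 + 1)*(-5 - 4)) = 97/76 + (3 + 17*(-9)) = 97/76 + (3 - 153) = 97/76 - 150 = -11303/76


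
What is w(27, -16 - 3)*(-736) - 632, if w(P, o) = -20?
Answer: 14088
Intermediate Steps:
w(27, -16 - 3)*(-736) - 632 = -20*(-736) - 632 = 14720 - 632 = 14088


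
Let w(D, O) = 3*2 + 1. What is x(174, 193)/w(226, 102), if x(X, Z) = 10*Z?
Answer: 1930/7 ≈ 275.71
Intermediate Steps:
w(D, O) = 7 (w(D, O) = 6 + 1 = 7)
x(174, 193)/w(226, 102) = (10*193)/7 = 1930*(⅐) = 1930/7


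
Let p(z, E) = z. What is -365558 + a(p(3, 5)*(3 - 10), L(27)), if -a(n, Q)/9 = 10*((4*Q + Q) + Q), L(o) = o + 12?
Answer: -386618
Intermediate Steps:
L(o) = 12 + o
a(n, Q) = -540*Q (a(n, Q) = -90*((4*Q + Q) + Q) = -90*(5*Q + Q) = -90*6*Q = -540*Q)
-365558 + a(p(3, 5)*(3 - 10), L(27)) = -365558 - 540*(12 + 27) = -365558 - 540*39 = -365558 - 21060 = -386618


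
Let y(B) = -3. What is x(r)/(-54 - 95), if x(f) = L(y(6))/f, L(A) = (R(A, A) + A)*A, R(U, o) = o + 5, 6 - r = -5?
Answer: -3/1639 ≈ -0.0018304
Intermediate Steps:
r = 11 (r = 6 - 1*(-5) = 6 + 5 = 11)
R(U, o) = 5 + o
L(A) = A*(5 + 2*A) (L(A) = ((5 + A) + A)*A = (5 + 2*A)*A = A*(5 + 2*A))
x(f) = 3/f (x(f) = (-3*(5 + 2*(-3)))/f = (-3*(5 - 6))/f = (-3*(-1))/f = 3/f)
x(r)/(-54 - 95) = (3/11)/(-54 - 95) = (3*(1/11))/(-149) = (3/11)*(-1/149) = -3/1639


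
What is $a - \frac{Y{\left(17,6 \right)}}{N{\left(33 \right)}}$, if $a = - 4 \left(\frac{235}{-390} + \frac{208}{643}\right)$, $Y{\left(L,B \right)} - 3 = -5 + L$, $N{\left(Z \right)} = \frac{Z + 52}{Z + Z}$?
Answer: $- \frac{4489348}{426309} \approx -10.531$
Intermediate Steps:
$N{\left(Z \right)} = \frac{52 + Z}{2 Z}$
$Y{\left(L,B \right)} = -2 + L$ ($Y{\left(L,B \right)} = 3 + \left(-5 + L\right) = -2 + L$)
$a = \frac{27994}{25077}$ ($a = - 4 \left(235 \left(- \frac{1}{390}\right) + 208 \cdot \frac{1}{643}\right) = - 4 \left(- \frac{47}{78} + \frac{208}{643}\right) = \left(-4\right) \left(- \frac{13997}{50154}\right) = \frac{27994}{25077} \approx 1.1163$)
$a - \frac{Y{\left(17,6 \right)}}{N{\left(33 \right)}} = \frac{27994}{25077} - \frac{-2 + 17}{\frac{1}{2} \cdot \frac{1}{33} \left(52 + 33\right)} = \frac{27994}{25077} - \frac{15}{\frac{1}{2} \cdot \frac{1}{33} \cdot 85} = \frac{27994}{25077} - \frac{15}{\frac{85}{66}} = \frac{27994}{25077} - 15 \cdot \frac{66}{85} = \frac{27994}{25077} - \frac{198}{17} = - \frac{4489348}{426309}$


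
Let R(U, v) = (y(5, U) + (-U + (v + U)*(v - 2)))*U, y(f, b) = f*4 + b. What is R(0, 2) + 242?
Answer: 242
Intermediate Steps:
y(f, b) = b + 4*f (y(f, b) = 4*f + b = b + 4*f)
R(U, v) = U*(20 + (-2 + v)*(U + v)) (R(U, v) = ((U + 4*5) + (-U + (v + U)*(v - 2)))*U = ((U + 20) + (-U + (U + v)*(-2 + v)))*U = ((20 + U) + (-U + (-2 + v)*(U + v)))*U = (20 + (-2 + v)*(U + v))*U = U*(20 + (-2 + v)*(U + v)))
R(0, 2) + 242 = 0*(20 + 2² - 2*0 - 2*2 + 0*2) + 242 = 0*(20 + 4 + 0 - 4 + 0) + 242 = 0*20 + 242 = 0 + 242 = 242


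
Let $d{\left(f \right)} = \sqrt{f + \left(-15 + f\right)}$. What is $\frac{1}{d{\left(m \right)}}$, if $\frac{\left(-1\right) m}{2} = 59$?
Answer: $- \frac{i \sqrt{251}}{251} \approx - 0.063119 i$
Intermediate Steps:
$m = -118$ ($m = \left(-2\right) 59 = -118$)
$d{\left(f \right)} = \sqrt{-15 + 2 f}$
$\frac{1}{d{\left(m \right)}} = \frac{1}{\sqrt{-15 + 2 \left(-118\right)}} = \frac{1}{\sqrt{-15 - 236}} = \frac{1}{\sqrt{-251}} = \frac{1}{i \sqrt{251}} = - \frac{i \sqrt{251}}{251}$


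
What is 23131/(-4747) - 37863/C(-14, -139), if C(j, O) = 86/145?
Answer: -26063660111/408242 ≈ -63844.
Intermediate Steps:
C(j, O) = 86/145 (C(j, O) = 86*(1/145) = 86/145)
23131/(-4747) - 37863/C(-14, -139) = 23131/(-4747) - 37863/86/145 = 23131*(-1/4747) - 37863*145/86 = -23131/4747 - 5490135/86 = -26063660111/408242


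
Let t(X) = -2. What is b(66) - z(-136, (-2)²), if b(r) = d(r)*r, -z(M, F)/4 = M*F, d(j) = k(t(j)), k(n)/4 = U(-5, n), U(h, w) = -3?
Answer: -2968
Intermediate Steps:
k(n) = -12 (k(n) = 4*(-3) = -12)
d(j) = -12
z(M, F) = -4*F*M (z(M, F) = -4*M*F = -4*F*M)
b(r) = -12*r
b(66) - z(-136, (-2)²) = -12*66 - (-4)*(-2)²*(-136) = -792 - (-4)*4*(-136) = -792 - 1*2176 = -792 - 2176 = -2968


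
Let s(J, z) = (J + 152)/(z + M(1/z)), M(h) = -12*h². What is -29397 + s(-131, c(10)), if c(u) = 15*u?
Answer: -8267837478/281249 ≈ -29397.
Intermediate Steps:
s(J, z) = (152 + J)/(z - 12/z²) (s(J, z) = (J + 152)/(z - 12/z²) = (152 + J)/(z - 12/z²))
-29397 + s(-131, c(10)) = -29397 + (15*10)²*(152 - 131)/(-12 + (15*10)³) = -29397 + 150²*21/(-12 + 150³) = -29397 + 22500*21/(-12 + 3375000) = -29397 + 22500*21/3374988 = -29397 + 22500*(1/3374988)*21 = -29397 + 39375/281249 = -8267837478/281249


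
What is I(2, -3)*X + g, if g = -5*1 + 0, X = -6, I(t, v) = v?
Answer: 13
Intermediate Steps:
g = -5 (g = -5 + 0 = -5)
I(2, -3)*X + g = -3*(-6) - 5 = 18 - 5 = 13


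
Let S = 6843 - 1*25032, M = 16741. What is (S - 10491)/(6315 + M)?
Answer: -3585/2882 ≈ -1.2439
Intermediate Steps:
S = -18189 (S = 6843 - 25032 = -18189)
(S - 10491)/(6315 + M) = (-18189 - 10491)/(6315 + 16741) = -28680/23056 = -28680*1/23056 = -3585/2882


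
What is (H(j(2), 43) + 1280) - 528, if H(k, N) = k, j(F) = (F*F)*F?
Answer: 760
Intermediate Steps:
j(F) = F³ (j(F) = F²*F = F³)
(H(j(2), 43) + 1280) - 528 = (2³ + 1280) - 528 = (8 + 1280) - 528 = 1288 - 528 = 760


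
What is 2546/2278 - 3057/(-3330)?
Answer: 38413/18870 ≈ 2.0357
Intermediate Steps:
2546/2278 - 3057/(-3330) = 2546*(1/2278) - 3057*(-1/3330) = 19/17 + 1019/1110 = 38413/18870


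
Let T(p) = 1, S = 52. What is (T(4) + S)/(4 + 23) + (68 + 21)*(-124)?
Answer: -297919/27 ≈ -11034.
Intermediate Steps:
(T(4) + S)/(4 + 23) + (68 + 21)*(-124) = (1 + 52)/(4 + 23) + (68 + 21)*(-124) = 53/27 + 89*(-124) = 53*(1/27) - 11036 = 53/27 - 11036 = -297919/27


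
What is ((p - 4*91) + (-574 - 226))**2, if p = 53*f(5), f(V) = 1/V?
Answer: 33258289/25 ≈ 1.3303e+6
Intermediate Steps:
p = 53/5 ≈ 10.600
((p - 4*91) + (-574 - 226))**2 = ((53/5 - 4*91) + (-574 - 226))**2 = ((53/5 - 364) - 800)**2 = (-1767/5 - 800)**2 = (-5767/5)**2 = 33258289/25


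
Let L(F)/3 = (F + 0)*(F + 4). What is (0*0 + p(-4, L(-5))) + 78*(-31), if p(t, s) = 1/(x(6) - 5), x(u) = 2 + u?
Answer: -7253/3 ≈ -2417.7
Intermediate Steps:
L(F) = 3*F*(4 + F) (L(F) = 3*((F + 0)*(F + 4)) = 3*(F*(4 + F)) = 3*F*(4 + F))
p(t, s) = ⅓ (p(t, s) = 1/((2 + 6) - 5) = 1/(8 - 5) = 1/3 = ⅓)
(0*0 + p(-4, L(-5))) + 78*(-31) = (0*0 + ⅓) + 78*(-31) = (0 + ⅓) - 2418 = ⅓ - 2418 = -7253/3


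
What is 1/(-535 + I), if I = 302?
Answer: -1/233 ≈ -0.0042918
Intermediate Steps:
1/(-535 + I) = 1/(-535 + 302) = 1/(-233) = -1/233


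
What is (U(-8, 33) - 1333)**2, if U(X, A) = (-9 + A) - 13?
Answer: 1747684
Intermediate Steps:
U(X, A) = -22 + A
(U(-8, 33) - 1333)**2 = ((-22 + 33) - 1333)**2 = (11 - 1333)**2 = (-1322)**2 = 1747684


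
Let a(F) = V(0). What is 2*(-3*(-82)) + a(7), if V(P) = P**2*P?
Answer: 492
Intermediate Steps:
V(P) = P**3
a(F) = 0 (a(F) = 0**3 = 0)
2*(-3*(-82)) + a(7) = 2*(-3*(-82)) + 0 = 2*246 + 0 = 492 + 0 = 492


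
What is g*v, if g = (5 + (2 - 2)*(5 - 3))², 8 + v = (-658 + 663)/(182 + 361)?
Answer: -108475/543 ≈ -199.77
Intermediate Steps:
v = -4339/543 (v = -8 + (-658 + 663)/(182 + 361) = -8 + 5/543 = -4339/543 ≈ -7.9908)
g = 25 (g = (5 + 0*2)² = (5 + 0)² = 5² = 25)
g*v = 25*(-4339/543) = -108475/543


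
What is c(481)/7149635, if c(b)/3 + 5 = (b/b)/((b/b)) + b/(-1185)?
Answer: -5221/2824105825 ≈ -1.8487e-6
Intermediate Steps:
c(b) = -12 - b/395 (c(b) = -15 + 3*((b/b)/((b/b)) + b/(-1185)) = -15 + 3*(1/1 + b*(-1/1185)) = -15 + 3*(1*1 - b/1185) = -15 + 3*(1 - b/1185) = -15 + (3 - b/395) = -12 - b/395)
c(481)/7149635 = (-12 - 1/395*481)/7149635 = (-12 - 481/395)*(1/7149635) = -5221/395*1/7149635 = -5221/2824105825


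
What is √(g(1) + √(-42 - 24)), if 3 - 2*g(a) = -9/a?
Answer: √(6 + I*√66) ≈ 2.8372 + 1.4317*I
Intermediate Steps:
g(a) = 3/2 + 9/(2*a) (g(a) = 3/2 - (-9)/(2*a) = 3/2 + 9/(2*a))
√(g(1) + √(-42 - 24)) = √((3/2)*(3 + 1)/1 + √(-42 - 24)) = √((3/2)*1*4 + √(-66)) = √(6 + I*√66)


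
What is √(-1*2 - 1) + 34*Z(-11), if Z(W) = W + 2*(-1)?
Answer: -442 + I*√3 ≈ -442.0 + 1.732*I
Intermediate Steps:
Z(W) = -2 + W (Z(W) = W - 2 = -2 + W)
√(-1*2 - 1) + 34*Z(-11) = √(-1*2 - 1) + 34*(-2 - 11) = √(-2 - 1) + 34*(-13) = √(-3) - 442 = I*√3 - 442 = -442 + I*√3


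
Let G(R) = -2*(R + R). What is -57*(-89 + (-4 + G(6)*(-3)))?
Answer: 1197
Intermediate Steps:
G(R) = -4*R
-57*(-89 + (-4 + G(6)*(-3))) = -57*(-89 + (-4 - 4*6*(-3))) = -57*(-89 + (-4 - 24*(-3))) = -57*(-89 + (-4 + 72)) = -57*(-89 + 68) = -57*(-21) = 1197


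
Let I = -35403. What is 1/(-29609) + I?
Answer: -1048247428/29609 ≈ -35403.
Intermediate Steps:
1/(-29609) + I = 1/(-29609) - 35403 = -1/29609 - 35403 = -1048247428/29609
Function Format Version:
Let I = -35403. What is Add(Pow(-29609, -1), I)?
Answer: Rational(-1048247428, 29609) ≈ -35403.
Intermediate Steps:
Add(Pow(-29609, -1), I) = Add(Pow(-29609, -1), -35403) = Add(Rational(-1, 29609), -35403) = Rational(-1048247428, 29609)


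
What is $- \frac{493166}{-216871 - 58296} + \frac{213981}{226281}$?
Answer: $\frac{56824868491}{20755021309} \approx 2.7379$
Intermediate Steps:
$- \frac{493166}{-216871 - 58296} + \frac{213981}{226281} = - \frac{493166}{-275167} + 213981 \cdot \frac{1}{226281} = \left(-493166\right) \left(- \frac{1}{275167}\right) + \frac{71327}{75427} = \frac{493166}{275167} + \frac{71327}{75427} = \frac{56824868491}{20755021309}$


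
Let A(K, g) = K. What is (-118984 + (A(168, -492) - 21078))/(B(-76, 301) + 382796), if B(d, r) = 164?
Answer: -69947/191480 ≈ -0.36530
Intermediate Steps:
(-118984 + (A(168, -492) - 21078))/(B(-76, 301) + 382796) = (-118984 + (168 - 21078))/(164 + 382796) = (-118984 - 20910)/382960 = -139894*1/382960 = -69947/191480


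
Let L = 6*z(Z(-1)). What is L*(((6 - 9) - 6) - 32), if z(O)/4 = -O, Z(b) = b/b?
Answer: 984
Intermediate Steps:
Z(b) = 1
z(O) = -4*O (z(O) = 4*(-O) = -4*O)
L = -24 (L = 6*(-4*1) = 6*(-4) = -24)
L*(((6 - 9) - 6) - 32) = -24*(((6 - 9) - 6) - 32) = -24*((-3 - 6) - 32) = -24*(-9 - 32) = -24*(-41) = 984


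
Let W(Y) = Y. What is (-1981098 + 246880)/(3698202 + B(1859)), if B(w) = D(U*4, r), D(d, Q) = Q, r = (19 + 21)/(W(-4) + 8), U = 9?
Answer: -867109/1849106 ≈ -0.46893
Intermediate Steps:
r = 10 (r = (19 + 21)/(-4 + 8) = 40/4 = 40*(¼) = 10)
B(w) = 10
(-1981098 + 246880)/(3698202 + B(1859)) = (-1981098 + 246880)/(3698202 + 10) = -1734218/3698212 = -1734218*1/3698212 = -867109/1849106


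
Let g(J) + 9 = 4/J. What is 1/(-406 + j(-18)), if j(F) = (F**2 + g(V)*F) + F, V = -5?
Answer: 5/382 ≈ 0.013089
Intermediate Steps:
g(J) = -9 + 4/J
j(F) = F**2 - 44*F/5 (j(F) = (F**2 + (-9 + 4/(-5))*F) + F = (F**2 + (-9 + 4*(-1/5))*F) + F = (F**2 + (-9 - 4/5)*F) + F = (F**2 - 49*F/5) + F = F**2 - 44*F/5)
1/(-406 + j(-18)) = 1/(-406 + (1/5)*(-18)*(-44 + 5*(-18))) = 1/(-406 + (1/5)*(-18)*(-44 - 90)) = 1/(-406 + (1/5)*(-18)*(-134)) = 1/(-406 + 2412/5) = 1/(382/5) = 5/382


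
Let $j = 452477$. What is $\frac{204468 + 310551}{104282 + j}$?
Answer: $\frac{515019}{556759} \approx 0.92503$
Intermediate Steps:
$\frac{204468 + 310551}{104282 + j} = \frac{204468 + 310551}{104282 + 452477} = \frac{515019}{556759}$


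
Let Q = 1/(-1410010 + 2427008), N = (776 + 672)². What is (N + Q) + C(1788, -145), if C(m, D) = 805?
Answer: 2133162457983/1016998 ≈ 2.0975e+6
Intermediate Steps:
N = 2096704 (N = 1448² = 2096704)
Q = 1/1016998 ≈ 9.8329e-7
(N + Q) + C(1788, -145) = (2096704 + 1/1016998) + 805 = 2132343774593/1016998 + 805 = 2133162457983/1016998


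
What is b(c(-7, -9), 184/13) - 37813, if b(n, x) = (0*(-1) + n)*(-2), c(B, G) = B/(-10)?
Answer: -189072/5 ≈ -37814.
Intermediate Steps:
c(B, G) = -B/10 (c(B, G) = B*(-⅒) = -B/10)
b(n, x) = -2*n (b(n, x) = (0 + n)*(-2) = n*(-2) = -2*n)
b(c(-7, -9), 184/13) - 37813 = -(-1)*(-7)/5 - 37813 = -2*7/10 - 37813 = -7/5 - 37813 = -189072/5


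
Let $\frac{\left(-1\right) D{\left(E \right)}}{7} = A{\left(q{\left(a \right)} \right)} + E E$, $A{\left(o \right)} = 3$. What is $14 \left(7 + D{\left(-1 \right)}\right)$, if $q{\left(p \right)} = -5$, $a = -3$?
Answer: $-294$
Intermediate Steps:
$D{\left(E \right)} = -21 - 7 E^{2}$ ($D{\left(E \right)} = - 7 \left(3 + E E\right) = - 7 \left(3 + E^{2}\right) = -21 - 7 E^{2}$)
$14 \left(7 + D{\left(-1 \right)}\right) = 14 \left(7 - \left(21 + 7 \left(-1\right)^{2}\right)\right) = 14 \left(7 - 28\right) = 14 \left(-21\right) = -294$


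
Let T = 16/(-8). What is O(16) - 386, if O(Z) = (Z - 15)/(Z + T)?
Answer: -5403/14 ≈ -385.93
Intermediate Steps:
T = -2 (T = 16*(-⅛) = -2)
O(Z) = (-15 + Z)/(-2 + Z) (O(Z) = (Z - 15)/(Z - 2) = (-15 + Z)/(-2 + Z))
O(16) - 386 = (-15 + 16)/(-2 + 16) - 386 = 1/14 - 386 = -5403/14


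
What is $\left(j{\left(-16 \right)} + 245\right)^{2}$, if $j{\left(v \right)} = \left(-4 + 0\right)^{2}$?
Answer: $68121$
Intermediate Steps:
$j{\left(v \right)} = 16$ ($j{\left(v \right)} = \left(-4\right)^{2} = 16$)
$\left(j{\left(-16 \right)} + 245\right)^{2} = \left(16 + 245\right)^{2} = 261^{2} = 68121$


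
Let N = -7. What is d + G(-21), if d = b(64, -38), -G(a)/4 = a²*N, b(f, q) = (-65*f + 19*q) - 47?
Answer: 7419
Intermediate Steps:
b(f, q) = -47 - 65*f + 19*q
G(a) = 28*a² (G(a) = -4*a²*(-7) = -(-28)*a² = 28*a²)
d = -4929 (d = -47 - 65*64 + 19*(-38) = -47 - 4160 - 722 = -4929)
d + G(-21) = -4929 + 28*(-21)² = -4929 + 28*441 = -4929 + 12348 = 7419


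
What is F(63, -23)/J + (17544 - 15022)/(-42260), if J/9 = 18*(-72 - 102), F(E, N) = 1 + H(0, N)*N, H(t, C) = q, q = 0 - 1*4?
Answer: -6251693/99268740 ≈ -0.062977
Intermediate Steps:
q = -4 (q = 0 - 4 = -4)
H(t, C) = -4
F(E, N) = 1 - 4*N
J = -28188 (J = 9*(18*(-72 - 102)) = 9*(18*(-174)) = 9*(-3132) = -28188)
F(63, -23)/J + (17544 - 15022)/(-42260) = (1 - 4*(-23))/(-28188) + (17544 - 15022)/(-42260) = (1 + 92)*(-1/28188) + 2522*(-1/42260) = 93*(-1/28188) - 1261/21130 = -31/9396 - 1261/21130 = -6251693/99268740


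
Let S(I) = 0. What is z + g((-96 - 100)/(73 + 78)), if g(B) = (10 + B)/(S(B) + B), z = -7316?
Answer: -717625/98 ≈ -7322.7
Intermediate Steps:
g(B) = (10 + B)/B (g(B) = (10 + B)/(0 + B) = (10 + B)/B)
z + g((-96 - 100)/(73 + 78)) = -7316 + (10 + (-96 - 100)/(73 + 78))/(((-96 - 100)/(73 + 78))) = -7316 + (10 - 196/151)/((-196/151)) = -7316 + (10 - 196*1/151)/((-196*1/151)) = -7316 + (10 - 196/151)/(-196/151) = -7316 - 151/196*1314/151 = -7316 - 657/98 = -717625/98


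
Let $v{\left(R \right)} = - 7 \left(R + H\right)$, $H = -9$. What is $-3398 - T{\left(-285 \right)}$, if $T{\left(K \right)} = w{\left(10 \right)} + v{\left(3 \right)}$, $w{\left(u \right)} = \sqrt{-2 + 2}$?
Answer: $-3440$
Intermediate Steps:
$v{\left(R \right)} = 63 - 7 R$ ($v{\left(R \right)} = - 7 \left(R - 9\right) = - 7 \left(-9 + R\right) = 63 - 7 R$)
$w{\left(u \right)} = 0$ ($w{\left(u \right)} = \sqrt{0} = 0$)
$T{\left(K \right)} = 42$ ($T{\left(K \right)} = 0 + \left(63 - 21\right) = 0 + 42 = 42$)
$-3398 - T{\left(-285 \right)} = -3398 - 42 = -3440$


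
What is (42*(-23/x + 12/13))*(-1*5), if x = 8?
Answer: 21315/52 ≈ 409.90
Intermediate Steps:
(42*(-23/x + 12/13))*(-1*5) = (42*(-23/8 + 12/13))*(-1*5) = (42*(-23*⅛ + 12*(1/13)))*(-5) = (42*(-23/8 + 12/13))*(-5) = (42*(-203/104))*(-5) = -4263/52*(-5) = 21315/52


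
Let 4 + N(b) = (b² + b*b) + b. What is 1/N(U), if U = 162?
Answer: 1/52646 ≈ 1.8995e-5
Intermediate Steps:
N(b) = -4 + b + 2*b² (N(b) = -4 + ((b² + b*b) + b) = -4 + ((b² + b²) + b) = -4 + (2*b² + b) = -4 + (b + 2*b²) = -4 + b + 2*b²)
1/N(U) = 1/(-4 + 162 + 2*162²) = 1/(-4 + 162 + 2*26244) = 1/(-4 + 162 + 52488) = 1/52646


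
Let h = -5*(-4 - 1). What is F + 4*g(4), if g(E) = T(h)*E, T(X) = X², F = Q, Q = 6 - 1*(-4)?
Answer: 10010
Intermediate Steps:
Q = 10 (Q = 6 + 4 = 10)
h = 25 (h = -5*(-5) = 25)
F = 10
g(E) = 625*E (g(E) = 25²*E = 625*E)
F + 4*g(4) = 10 + 4*(625*4) = 10 + 4*2500 = 10 + 10000 = 10010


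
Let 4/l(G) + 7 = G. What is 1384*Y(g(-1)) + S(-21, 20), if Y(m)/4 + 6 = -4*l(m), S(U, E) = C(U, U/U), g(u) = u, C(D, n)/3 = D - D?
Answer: -22144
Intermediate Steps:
l(G) = 4/(-7 + G)
C(D, n) = 0 (C(D, n) = 3*(D - D) = 3*0 = 0)
S(U, E) = 0
Y(m) = -24 - 64/(-7 + m) (Y(m) = -24 + 4*(-16/(-7 + m)) = -24 - 64/(-7 + m))
1384*Y(g(-1)) + S(-21, 20) = 1384*(8*(13 - 3*(-1))/(-7 - 1)) + 0 = 1384*(8*(13 + 3)/(-8)) + 0 = 1384*(8*(-⅛)*16) + 0 = 1384*(-16) + 0 = -22144 + 0 = -22144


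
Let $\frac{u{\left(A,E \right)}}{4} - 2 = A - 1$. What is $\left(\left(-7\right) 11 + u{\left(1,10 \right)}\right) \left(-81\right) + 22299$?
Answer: $27888$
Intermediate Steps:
$u{\left(A,E \right)} = 4 + 4 A$ ($u{\left(A,E \right)} = 8 + 4 \left(A - 1\right) = 8 + 4 \left(-1 + A\right) = 8 + \left(-4 + 4 A\right) = 4 + 4 A$)
$\left(\left(-7\right) 11 + u{\left(1,10 \right)}\right) \left(-81\right) + 22299 = \left(\left(-7\right) 11 + \left(4 + 4 \cdot 1\right)\right) \left(-81\right) + 22299 = \left(-77 + \left(4 + 4\right)\right) \left(-81\right) + 22299 = \left(-77 + 8\right) \left(-81\right) + 22299 = \left(-69\right) \left(-81\right) + 22299 = 5589 + 22299 = 27888$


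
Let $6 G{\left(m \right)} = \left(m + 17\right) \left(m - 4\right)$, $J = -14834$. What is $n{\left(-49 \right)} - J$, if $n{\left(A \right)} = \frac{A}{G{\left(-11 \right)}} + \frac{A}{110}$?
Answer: $\frac{4896151}{330} \approx 14837.0$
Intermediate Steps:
$G{\left(m \right)} = \frac{\left(-4 + m\right) \left(17 + m\right)}{6}$ ($G{\left(m \right)} = \frac{\left(m + 17\right) \left(m - 4\right)}{6} = \frac{\left(17 + m\right) \left(-4 + m\right)}{6} = \frac{\left(-4 + m\right) \left(17 + m\right)}{6}$)
$n{\left(A \right)} = - \frac{19 A}{330}$ ($n{\left(A \right)} = \frac{A}{- \frac{34}{3} + \frac{\left(-11\right)^{2}}{6} + \frac{13}{6} \left(-11\right)} + \frac{A}{110} = \frac{A}{- \frac{34}{3} + \frac{1}{6} \cdot 121 - \frac{143}{6}} + A \frac{1}{110} = \frac{A}{- \frac{34}{3} + \frac{121}{6} - \frac{143}{6}} + \frac{A}{110} = \frac{A}{-15} + \frac{A}{110} = A \left(- \frac{1}{15}\right) + \frac{A}{110} = - \frac{A}{15} + \frac{A}{110} = - \frac{19 A}{330}$)
$n{\left(-49 \right)} - J = \left(- \frac{19}{330}\right) \left(-49\right) - -14834 = \frac{931}{330} + 14834 = \frac{4896151}{330}$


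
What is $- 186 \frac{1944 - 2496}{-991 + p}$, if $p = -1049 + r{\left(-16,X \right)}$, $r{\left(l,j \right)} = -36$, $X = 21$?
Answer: $- \frac{8556}{173} \approx -49.457$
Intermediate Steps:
$p = -1085$ ($p = -1049 - 36 = -1085$)
$- 186 \frac{1944 - 2496}{-991 + p} = - 186 \frac{1944 - 2496}{-991 - 1085} = - 186 \left(- \frac{552}{-2076}\right) = - 186 \left(\left(-552\right) \left(- \frac{1}{2076}\right)\right) = \left(-186\right) \frac{46}{173} = - \frac{8556}{173}$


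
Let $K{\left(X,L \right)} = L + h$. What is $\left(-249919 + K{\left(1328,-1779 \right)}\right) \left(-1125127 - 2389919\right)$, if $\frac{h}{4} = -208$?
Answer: $887654566380$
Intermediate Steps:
$h = -832$ ($h = 4 \left(-208\right) = -832$)
$K{\left(X,L \right)} = -832 + L$ ($K{\left(X,L \right)} = L - 832 = -832 + L$)
$\left(-249919 + K{\left(1328,-1779 \right)}\right) \left(-1125127 - 2389919\right) = \left(-249919 - 2611\right) \left(-1125127 - 2389919\right) = \left(-249919 - 2611\right) \left(-3515046\right) = \left(-252530\right) \left(-3515046\right) = 887654566380$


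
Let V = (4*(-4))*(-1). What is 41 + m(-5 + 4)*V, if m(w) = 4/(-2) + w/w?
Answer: 25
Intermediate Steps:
m(w) = -1 (m(w) = 4*(-½) + 1 = -2 + 1 = -1)
V = 16 (V = -16*(-1) = 16)
41 + m(-5 + 4)*V = 41 - 1*16 = 41 - 16 = 25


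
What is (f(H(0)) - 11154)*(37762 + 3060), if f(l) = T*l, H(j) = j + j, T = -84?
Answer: -455328588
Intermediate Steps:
H(j) = 2*j
f(l) = -84*l
(f(H(0)) - 11154)*(37762 + 3060) = (-168*0 - 11154)*(37762 + 3060) = (-84*0 - 11154)*40822 = (0 - 11154)*40822 = -11154*40822 = -455328588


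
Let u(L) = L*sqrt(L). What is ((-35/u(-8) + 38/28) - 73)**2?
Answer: 128709127/25088 + 5015*I*sqrt(2)/32 ≈ 5130.3 + 221.63*I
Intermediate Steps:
u(L) = L**(3/2)
((-35/u(-8) + 38/28) - 73)**2 = ((-35*I*sqrt(2)/32 + 38/28) - 73)**2 = ((-35*I*sqrt(2)/32 + 38*(1/28)) - 73)**2 = ((-35*I*sqrt(2)/32 + 19/14) - 73)**2 = ((19/14 - 35*I*sqrt(2)/32) - 73)**2 = (-1003/14 - 35*I*sqrt(2)/32)**2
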